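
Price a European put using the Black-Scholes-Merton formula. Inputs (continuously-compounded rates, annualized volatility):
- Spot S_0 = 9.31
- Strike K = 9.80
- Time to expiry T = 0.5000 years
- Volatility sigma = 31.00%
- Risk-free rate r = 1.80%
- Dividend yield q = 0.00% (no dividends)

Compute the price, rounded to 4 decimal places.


d1 = (ln(S/K) + (r - q + 0.5*sigma^2) * T) / (sigma * sqrt(T)) = -0.08333958
d2 = d1 - sigma * sqrt(T) = -0.30254268
exp(-rT) = 0.99104038; exp(-qT) = 1.00000000
P = K * exp(-rT) * N(-d2) - S_0 * exp(-qT) * N(-d1)
N(-d1) = 0.53320924; N(-d2) = 0.61888080
P = 9.8000 * 0.99104038 * 0.61888080 - 9.3100 * 1.00000000 * 0.53320924 = 1.0465

Answer: Price = 1.0465


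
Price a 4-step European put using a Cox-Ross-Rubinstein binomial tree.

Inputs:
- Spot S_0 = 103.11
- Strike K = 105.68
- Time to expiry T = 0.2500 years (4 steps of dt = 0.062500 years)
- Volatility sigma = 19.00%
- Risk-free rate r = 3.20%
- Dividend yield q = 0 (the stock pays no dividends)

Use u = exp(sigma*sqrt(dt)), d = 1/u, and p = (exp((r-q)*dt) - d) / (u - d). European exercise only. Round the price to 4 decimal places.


dt = T/N = 0.062500
u = exp(sigma*sqrt(dt)) = 1.048646; d = 1/u = 0.953610
p = (exp((r-q)*dt) - d) / (u - d) = 0.509193
Discount per step: exp(-r*dt) = 0.998002
Stock lattice S(k, i) with i counting down-moves:
  k=0: S(0,0) = 103.1100
  k=1: S(1,0) = 108.1259; S(1,1) = 98.3268
  k=2: S(2,0) = 113.3858; S(2,1) = 103.1100; S(2,2) = 93.7654
  k=3: S(3,0) = 118.9016; S(3,1) = 108.1259; S(3,2) = 98.3268; S(3,3) = 89.4157
  k=4: S(4,0) = 124.6857; S(4,1) = 113.3858; S(4,2) = 103.1100; S(4,3) = 93.7654; S(4,4) = 85.2678
Terminal payoffs V(N, i) = max(K - S_T, 0):
  V(4,0) = 0.000000; V(4,1) = 0.000000; V(4,2) = 2.570000; V(4,3) = 11.914557; V(4,4) = 20.412244
Backward induction: V(k, i) = exp(-r*dt) * [p * V(k+1, i) + (1-p) * V(k+1, i+1)].
  V(3,0) = exp(-r*dt) * [p*0.000000 + (1-p)*0.000000] = 0.000000
  V(3,1) = exp(-r*dt) * [p*0.000000 + (1-p)*2.570000] = 1.258854
  V(3,2) = exp(-r*dt) * [p*2.570000 + (1-p)*11.914557] = 7.142075
  V(3,3) = exp(-r*dt) * [p*11.914557 + (1-p)*20.412244] = 16.053142
  V(2,0) = exp(-r*dt) * [p*0.000000 + (1-p)*1.258854] = 0.616620
  V(2,1) = exp(-r*dt) * [p*1.258854 + (1-p)*7.142075] = 4.138096
  V(2,2) = exp(-r*dt) * [p*7.142075 + (1-p)*16.053142] = 11.492681
  V(1,0) = exp(-r*dt) * [p*0.616620 + (1-p)*4.138096] = 2.340299
  V(1,1) = exp(-r*dt) * [p*4.138096 + (1-p)*11.492681] = 7.732297
  V(0,0) = exp(-r*dt) * [p*2.340299 + (1-p)*7.732297] = 4.976766

Answer: Price = V(0,0) = 4.9768


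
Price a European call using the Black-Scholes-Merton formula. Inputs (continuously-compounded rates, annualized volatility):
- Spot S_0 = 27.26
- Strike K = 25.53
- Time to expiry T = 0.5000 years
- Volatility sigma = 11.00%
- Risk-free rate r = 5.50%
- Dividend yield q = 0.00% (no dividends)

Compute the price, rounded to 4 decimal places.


Answer: Price = 2.5368

Derivation:
d1 = (ln(S/K) + (r - q + 0.5*sigma^2) * T) / (sigma * sqrt(T)) = 1.23539519
d2 = d1 - sigma * sqrt(T) = 1.15761345
exp(-rT) = 0.97287468; exp(-qT) = 1.00000000
C = S_0 * exp(-qT) * N(d1) - K * exp(-rT) * N(d2)
N(d1) = 0.89165827; N(d2) = 0.87648909
C = 27.2600 * 1.00000000 * 0.89165827 - 25.5300 * 0.97287468 * 0.87648909 = 2.5368


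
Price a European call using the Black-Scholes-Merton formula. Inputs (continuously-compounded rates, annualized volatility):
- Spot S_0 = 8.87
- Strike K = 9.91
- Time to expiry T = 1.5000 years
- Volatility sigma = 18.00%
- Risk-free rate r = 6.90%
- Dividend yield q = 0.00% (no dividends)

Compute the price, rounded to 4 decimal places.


Answer: Price = 0.7490

Derivation:
d1 = (ln(S/K) + (r - q + 0.5*sigma^2) * T) / (sigma * sqrt(T)) = 0.07679807
d2 = d1 - sigma * sqrt(T) = -0.14365601
exp(-rT) = 0.90167602; exp(-qT) = 1.00000000
C = S_0 * exp(-qT) * N(d1) - K * exp(-rT) * N(d2)
N(d1) = 0.53060791; N(d2) = 0.44288606
C = 8.8700 * 1.00000000 * 0.53060791 - 9.9100 * 0.90167602 * 0.44288606 = 0.7490


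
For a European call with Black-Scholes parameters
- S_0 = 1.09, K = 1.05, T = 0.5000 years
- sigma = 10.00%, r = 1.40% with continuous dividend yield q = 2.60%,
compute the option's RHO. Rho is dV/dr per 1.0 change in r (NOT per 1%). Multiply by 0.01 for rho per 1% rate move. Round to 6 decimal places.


Answer: Rho = 0.343331

Derivation:
d1 = 0.4792420745; d2 = 0.4085313964
phi(d1) = 0.3556617941; exp(-qT) = 0.9870841350; exp(-rT) = 0.9930244429
N(d2) = 0.6585582073
Rho = K*T*exp(-rT)*N(d2) = 1.0500 * 0.5000 * 0.9930244429 * 0.6585582073 = 0.343331


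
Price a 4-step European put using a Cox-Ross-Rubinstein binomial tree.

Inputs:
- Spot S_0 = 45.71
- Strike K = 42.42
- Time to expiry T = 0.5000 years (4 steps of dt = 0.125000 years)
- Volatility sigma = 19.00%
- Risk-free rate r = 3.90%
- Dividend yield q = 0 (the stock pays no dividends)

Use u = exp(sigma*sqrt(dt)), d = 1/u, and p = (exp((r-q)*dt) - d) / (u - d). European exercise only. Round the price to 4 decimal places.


Answer: Price = V(0,0) = 0.9461

Derivation:
dt = T/N = 0.125000
u = exp(sigma*sqrt(dt)) = 1.069483; d = 1/u = 0.935031
p = (exp((r-q)*dt) - d) / (u - d) = 0.519560
Discount per step: exp(-r*dt) = 0.995137
Stock lattice S(k, i) with i counting down-moves:
  k=0: S(0,0) = 45.7100
  k=1: S(1,0) = 48.8861; S(1,1) = 42.7403
  k=2: S(2,0) = 52.2828; S(2,1) = 45.7100; S(2,2) = 39.9635
  k=3: S(3,0) = 55.9156; S(3,1) = 48.8861; S(3,2) = 42.7403; S(3,3) = 37.3671
  k=4: S(4,0) = 59.8007; S(4,1) = 52.2828; S(4,2) = 45.7100; S(4,3) = 39.9635; S(4,4) = 34.9394
Terminal payoffs V(N, i) = max(K - S_T, 0):
  V(4,0) = 0.000000; V(4,1) = 0.000000; V(4,2) = 0.000000; V(4,3) = 2.456489; V(4,4) = 7.480552
Backward induction: V(k, i) = exp(-r*dt) * [p * V(k+1, i) + (1-p) * V(k+1, i+1)].
  V(3,0) = exp(-r*dt) * [p*0.000000 + (1-p)*0.000000] = 0.000000
  V(3,1) = exp(-r*dt) * [p*0.000000 + (1-p)*0.000000] = 0.000000
  V(3,2) = exp(-r*dt) * [p*0.000000 + (1-p)*2.456489] = 1.174457
  V(3,3) = exp(-r*dt) * [p*2.456489 + (1-p)*7.480552] = 4.846568
  V(2,0) = exp(-r*dt) * [p*0.000000 + (1-p)*0.000000] = 0.000000
  V(2,1) = exp(-r*dt) * [p*0.000000 + (1-p)*1.174457] = 0.561513
  V(2,2) = exp(-r*dt) * [p*1.174457 + (1-p)*4.846568] = 2.924397
  V(1,0) = exp(-r*dt) * [p*0.000000 + (1-p)*0.561513] = 0.268462
  V(1,1) = exp(-r*dt) * [p*0.561513 + (1-p)*2.924397] = 1.688486
  V(0,0) = exp(-r*dt) * [p*0.268462 + (1-p)*1.688486] = 0.946076


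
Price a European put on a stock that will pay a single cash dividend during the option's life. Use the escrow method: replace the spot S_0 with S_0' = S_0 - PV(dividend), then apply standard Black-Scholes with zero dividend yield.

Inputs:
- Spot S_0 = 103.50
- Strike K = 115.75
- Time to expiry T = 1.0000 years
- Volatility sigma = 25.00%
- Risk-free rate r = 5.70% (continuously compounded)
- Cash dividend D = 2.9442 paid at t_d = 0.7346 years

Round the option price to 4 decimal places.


Answer: Price = 15.3364

Derivation:
PV(D) = D * exp(-r * t_d) = 2.9442 * 0.95899233 = 2.82346522
S_0' = S_0 - PV(D) = 103.5000 - 2.82346522 = 100.67653478
d1 = (ln(S_0'/K) + (r + sigma^2/2)*T) / (sigma*sqrt(T)) = -0.20507977
d2 = d1 - sigma*sqrt(T) = -0.45507977
exp(-rT) = 0.94459407
N(-d1) = 0.58124510; N(-d2) = 0.67547407
P = K * exp(-rT) * N(-d2) - S_0' * N(-d1) = 115.7500 * 0.94459407 * 0.67547407 - 100.67653478 * 0.58124510 = 15.3364


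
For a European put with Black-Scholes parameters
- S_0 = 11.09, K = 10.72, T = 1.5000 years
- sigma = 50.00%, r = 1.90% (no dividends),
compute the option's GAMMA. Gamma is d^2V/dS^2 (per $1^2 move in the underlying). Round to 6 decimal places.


d1 = 0.4081383014; d2 = -0.2042341343
phi(d1) = 0.3670610963; exp(-qT) = 1.0000000000; exp(-rT) = 0.9719022941
Gamma = exp(-qT) * phi(d1) / (S * sigma * sqrt(T)) = 1.0000000000 * 0.3670610963 / (11.0900 * 0.5000 * 1.2247448714) = 0.054049

Answer: Gamma = 0.054049


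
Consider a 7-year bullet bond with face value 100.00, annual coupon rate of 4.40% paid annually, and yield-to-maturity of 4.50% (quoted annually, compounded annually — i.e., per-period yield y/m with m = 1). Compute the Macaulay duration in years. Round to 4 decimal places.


Answer: Macaulay duration = 6.1717 years

Derivation:
Coupon per period c = face * coupon_rate / m = 4.400000
Periods per year m = 1; per-period yield y/m = 0.045000
Number of cashflows N = 7
Cashflows (t years, CF_t, discount factor 1/(1+y/m)^(m*t), PV):
  t = 1.0000: CF_t = 4.400000, DF = 0.956938, PV = 4.210526
  t = 2.0000: CF_t = 4.400000, DF = 0.915730, PV = 4.029212
  t = 3.0000: CF_t = 4.400000, DF = 0.876297, PV = 3.855705
  t = 4.0000: CF_t = 4.400000, DF = 0.838561, PV = 3.689670
  t = 5.0000: CF_t = 4.400000, DF = 0.802451, PV = 3.530785
  t = 6.0000: CF_t = 4.400000, DF = 0.767896, PV = 3.378741
  t = 7.0000: CF_t = 104.400000, DF = 0.734828, PV = 76.716091
Price P = sum_t PV_t = 99.410730
Macaulay numerator sum_t t * PV_t:
  t * PV_t at t = 1.0000: 4.210526
  t * PV_t at t = 2.0000: 8.058424
  t * PV_t at t = 3.0000: 11.567115
  t * PV_t at t = 4.0000: 14.758680
  t * PV_t at t = 5.0000: 17.653923
  t * PV_t at t = 6.0000: 20.272447
  t * PV_t at t = 7.0000: 537.012637
Macaulay duration D = (sum_t t * PV_t) / P = 613.533752 / 99.410730 = 6.171706


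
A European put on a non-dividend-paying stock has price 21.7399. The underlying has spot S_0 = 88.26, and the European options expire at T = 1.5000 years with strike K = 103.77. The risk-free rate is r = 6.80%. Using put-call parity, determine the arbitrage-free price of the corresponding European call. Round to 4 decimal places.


Answer: Call price = 16.2925

Derivation:
Put-call parity: C - P = S_0 * exp(-qT) - K * exp(-rT).
S_0 * exp(-qT) = 88.2600 * 1.00000000 = 88.26000000
K * exp(-rT) = 103.7700 * 0.90302955 = 93.70737658
C = P + S*exp(-qT) - K*exp(-rT)
C = 21.7399 + 88.26000000 - 93.70737658 = 16.2925


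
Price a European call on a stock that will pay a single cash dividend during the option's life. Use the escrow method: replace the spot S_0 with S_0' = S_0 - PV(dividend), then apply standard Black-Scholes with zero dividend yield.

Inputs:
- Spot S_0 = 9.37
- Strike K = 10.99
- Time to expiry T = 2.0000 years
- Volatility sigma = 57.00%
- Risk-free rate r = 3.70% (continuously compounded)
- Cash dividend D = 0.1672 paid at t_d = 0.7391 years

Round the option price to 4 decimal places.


PV(D) = D * exp(-r * t_d) = 0.1672 * 0.97302384 = 0.16268959
S_0' = S_0 - PV(D) = 9.3700 - 0.16268959 = 9.20731041
d1 = (ln(S_0'/K) + (r + sigma^2/2)*T) / (sigma*sqrt(T)) = 0.27529033
d2 = d1 - sigma*sqrt(T) = -0.53081140
exp(-rT) = 0.92867169
N(d1) = 0.60845340; N(d2) = 0.29777474
C = S_0' * N(d1) - K * exp(-rT) * N(d2) = 9.20731041 * 0.60845340 - 10.9900 * 0.92867169 * 0.29777474 = 2.5631

Answer: Price = 2.5631


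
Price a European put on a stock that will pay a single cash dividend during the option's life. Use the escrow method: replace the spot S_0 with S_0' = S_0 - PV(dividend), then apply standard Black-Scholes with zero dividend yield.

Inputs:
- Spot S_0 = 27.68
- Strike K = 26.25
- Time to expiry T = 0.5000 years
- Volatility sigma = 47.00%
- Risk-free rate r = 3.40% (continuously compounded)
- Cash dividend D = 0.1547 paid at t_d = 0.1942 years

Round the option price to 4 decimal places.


PV(D) = D * exp(-r * t_d) = 0.1547 * 0.99341895 = 0.15368191
S_0' = S_0 - PV(D) = 27.6800 - 0.15368191 = 27.52631809
d1 = (ln(S_0'/K) + (r + sigma^2/2)*T) / (sigma*sqrt(T)) = 0.36017787
d2 = d1 - sigma*sqrt(T) = 0.02783768
exp(-rT) = 0.98314368
N(-d1) = 0.35935706; N(-d2) = 0.48889581
P = K * exp(-rT) * N(-d2) - S_0' * N(-d1) = 26.2500 * 0.98314368 * 0.48889581 - 27.52631809 * 0.35935706 = 2.7254

Answer: Price = 2.7254


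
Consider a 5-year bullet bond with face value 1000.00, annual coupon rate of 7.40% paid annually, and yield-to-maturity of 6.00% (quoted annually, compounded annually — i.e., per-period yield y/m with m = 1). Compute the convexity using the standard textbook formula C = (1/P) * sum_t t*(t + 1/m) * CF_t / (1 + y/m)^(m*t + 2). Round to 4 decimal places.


Answer: Convexity = 22.2961

Derivation:
Coupon per period c = face * coupon_rate / m = 74.000000
Periods per year m = 1; per-period yield y/m = 0.060000
Number of cashflows N = 5
Cashflows (t years, CF_t, discount factor 1/(1+y/m)^(m*t), PV):
  t = 1.0000: CF_t = 74.000000, DF = 0.943396, PV = 69.811321
  t = 2.0000: CF_t = 74.000000, DF = 0.889996, PV = 65.859737
  t = 3.0000: CF_t = 74.000000, DF = 0.839619, PV = 62.131827
  t = 4.0000: CF_t = 74.000000, DF = 0.792094, PV = 58.614931
  t = 5.0000: CF_t = 1074.000000, DF = 0.747258, PV = 802.555278
Price P = sum_t PV_t = 1058.973093
Convexity numerator sum_t t*(t + 1/m) * CF_t / (1+y/m)^(m*t + 2):
  t = 1.0000: term = 124.263654
  t = 2.0000: term = 351.689586
  t = 3.0000: term = 663.565258
  t = 4.0000: term = 1043.341600
  t = 5.0000: term = 21428.140201
Convexity = (1/P) * sum = 23611.000299 / 1058.973093 = 22.296129


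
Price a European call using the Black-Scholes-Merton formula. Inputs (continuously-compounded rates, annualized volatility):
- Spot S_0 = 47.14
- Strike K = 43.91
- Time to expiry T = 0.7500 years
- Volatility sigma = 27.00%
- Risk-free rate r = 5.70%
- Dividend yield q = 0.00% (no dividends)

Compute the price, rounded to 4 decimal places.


Answer: Price = 7.1641

Derivation:
d1 = (ln(S/K) + (r - q + 0.5*sigma^2) * T) / (sigma * sqrt(T)) = 0.60329816
d2 = d1 - sigma * sqrt(T) = 0.36947130
exp(-rT) = 0.95815090; exp(-qT) = 1.00000000
C = S_0 * exp(-qT) * N(d1) - K * exp(-rT) * N(d2)
N(d1) = 0.72684482; N(d2) = 0.64411177
C = 47.1400 * 1.00000000 * 0.72684482 - 43.9100 * 0.95815090 * 0.64411177 = 7.1641


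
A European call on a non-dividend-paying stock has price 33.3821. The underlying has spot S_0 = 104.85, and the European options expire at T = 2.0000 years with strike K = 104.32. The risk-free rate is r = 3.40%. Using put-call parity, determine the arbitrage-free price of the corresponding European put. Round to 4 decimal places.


Answer: Put price = 25.9942

Derivation:
Put-call parity: C - P = S_0 * exp(-qT) - K * exp(-rT).
S_0 * exp(-qT) = 104.8500 * 1.00000000 = 104.85000000
K * exp(-rT) = 104.3200 * 0.93426047 = 97.46205260
P = C - S*exp(-qT) + K*exp(-rT)
P = 33.3821 - 104.85000000 + 97.46205260 = 25.9942


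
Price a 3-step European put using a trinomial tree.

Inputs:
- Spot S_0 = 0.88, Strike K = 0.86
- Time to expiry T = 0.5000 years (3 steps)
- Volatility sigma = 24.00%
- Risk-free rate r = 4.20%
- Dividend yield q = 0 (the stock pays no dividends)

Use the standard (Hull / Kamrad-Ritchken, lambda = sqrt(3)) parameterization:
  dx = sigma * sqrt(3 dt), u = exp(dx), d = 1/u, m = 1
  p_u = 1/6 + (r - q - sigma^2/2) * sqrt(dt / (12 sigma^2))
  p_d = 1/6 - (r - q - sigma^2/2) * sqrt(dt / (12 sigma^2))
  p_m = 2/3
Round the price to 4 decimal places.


Answer: Price = V(0,0) = 0.0391

Derivation:
dt = T/N = 0.166667; dx = sigma*sqrt(3*dt) = 0.169706
u = exp(dx) = 1.184956; d = 1/u = 0.843913
p_u = 0.173148, p_m = 0.666667, p_d = 0.160185
Discount per step: exp(-r*dt) = 0.993024
Stock lattice S(k, j) with j the centered position index:
  k=0: S(0,+0) = 0.8800
  k=1: S(1,-1) = 0.7426; S(1,+0) = 0.8800; S(1,+1) = 1.0428
  k=2: S(2,-2) = 0.6267; S(2,-1) = 0.7426; S(2,+0) = 0.8800; S(2,+1) = 1.0428; S(2,+2) = 1.2356
  k=3: S(3,-3) = 0.5289; S(3,-2) = 0.6267; S(3,-1) = 0.7426; S(3,+0) = 0.8800; S(3,+1) = 1.0428; S(3,+2) = 1.2356; S(3,+3) = 1.4642
Terminal payoffs V(N, j) = max(K - S_T, 0):
  V(3,-3) = 0.331097; V(3,-2) = 0.233273; V(3,-1) = 0.117356; V(3,+0) = 0.000000; V(3,+1) = 0.000000; V(3,+2) = 0.000000; V(3,+3) = 0.000000
Backward induction: V(k, j) = exp(-r*dt) * [p_u * V(k+1, j+1) + p_m * V(k+1, j) + p_d * V(k+1, j-1)]
  V(2,-2) = exp(-r*dt) * [p_u*0.117356 + p_m*0.233273 + p_d*0.331097] = 0.227276
  V(2,-1) = exp(-r*dt) * [p_u*0.000000 + p_m*0.117356 + p_d*0.233273] = 0.114798
  V(2,+0) = exp(-r*dt) * [p_u*0.000000 + p_m*0.000000 + p_d*0.117356] = 0.018668
  V(2,+1) = exp(-r*dt) * [p_u*0.000000 + p_m*0.000000 + p_d*0.000000] = 0.000000
  V(2,+2) = exp(-r*dt) * [p_u*0.000000 + p_m*0.000000 + p_d*0.000000] = 0.000000
  V(1,-1) = exp(-r*dt) * [p_u*0.018668 + p_m*0.114798 + p_d*0.227276] = 0.115360
  V(1,+0) = exp(-r*dt) * [p_u*0.000000 + p_m*0.018668 + p_d*0.114798] = 0.030619
  V(1,+1) = exp(-r*dt) * [p_u*0.000000 + p_m*0.000000 + p_d*0.018668] = 0.002969
  V(0,+0) = exp(-r*dt) * [p_u*0.002969 + p_m*0.030619 + p_d*0.115360] = 0.039131


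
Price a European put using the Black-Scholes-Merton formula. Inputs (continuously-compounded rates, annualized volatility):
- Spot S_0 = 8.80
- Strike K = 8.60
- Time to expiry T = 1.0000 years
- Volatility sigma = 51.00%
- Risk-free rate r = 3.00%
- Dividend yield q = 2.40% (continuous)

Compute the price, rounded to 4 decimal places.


Answer: Price = 1.5845

Derivation:
d1 = (ln(S/K) + (r - q + 0.5*sigma^2) * T) / (sigma * sqrt(T)) = 0.31184219
d2 = d1 - sigma * sqrt(T) = -0.19815781
exp(-rT) = 0.97044553; exp(-qT) = 0.97628571
P = K * exp(-rT) * N(-d2) - S_0 * exp(-qT) * N(-d1)
N(-d1) = 0.37758023; N(-d2) = 0.57853920
P = 8.6000 * 0.97044553 * 0.57853920 - 8.8000 * 0.97628571 * 0.37758023 = 1.5845


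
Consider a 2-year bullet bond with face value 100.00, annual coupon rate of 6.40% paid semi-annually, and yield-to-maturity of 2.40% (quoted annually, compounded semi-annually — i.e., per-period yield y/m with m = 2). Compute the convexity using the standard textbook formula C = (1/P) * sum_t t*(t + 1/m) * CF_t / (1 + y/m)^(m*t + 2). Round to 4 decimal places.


Coupon per period c = face * coupon_rate / m = 3.200000
Periods per year m = 2; per-period yield y/m = 0.012000
Number of cashflows N = 4
Cashflows (t years, CF_t, discount factor 1/(1+y/m)^(m*t), PV):
  t = 0.5000: CF_t = 3.200000, DF = 0.988142, PV = 3.162055
  t = 1.0000: CF_t = 3.200000, DF = 0.976425, PV = 3.124561
  t = 1.5000: CF_t = 3.200000, DF = 0.964847, PV = 3.087510
  t = 2.0000: CF_t = 103.200000, DF = 0.953406, PV = 98.391515
Price P = sum_t PV_t = 107.765641
Convexity numerator sum_t t*(t + 1/m) * CF_t / (1+y/m)^(m*t + 2):
  t = 0.5000: term = 1.543755
  t = 1.0000: term = 4.576350
  t = 1.5000: term = 9.044169
  t = 2.0000: term = 480.359768
Convexity = (1/P) * sum = 495.524042 / 107.765641 = 4.598164

Answer: Convexity = 4.5982


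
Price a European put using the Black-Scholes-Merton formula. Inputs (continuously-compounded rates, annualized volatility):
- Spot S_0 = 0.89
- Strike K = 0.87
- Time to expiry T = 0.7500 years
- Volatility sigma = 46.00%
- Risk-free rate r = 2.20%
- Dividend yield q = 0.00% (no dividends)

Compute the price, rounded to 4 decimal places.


d1 = (ln(S/K) + (r - q + 0.5*sigma^2) * T) / (sigma * sqrt(T)) = 0.29765733
d2 = d1 - sigma * sqrt(T) = -0.10071436
exp(-rT) = 0.98363538; exp(-qT) = 1.00000000
P = K * exp(-rT) * N(-d2) - S_0 * exp(-qT) * N(-d1)
N(-d1) = 0.38298236; N(-d2) = 0.54011139
P = 0.8700 * 0.98363538 * 0.54011139 - 0.8900 * 1.00000000 * 0.38298236 = 0.1214

Answer: Price = 0.1214


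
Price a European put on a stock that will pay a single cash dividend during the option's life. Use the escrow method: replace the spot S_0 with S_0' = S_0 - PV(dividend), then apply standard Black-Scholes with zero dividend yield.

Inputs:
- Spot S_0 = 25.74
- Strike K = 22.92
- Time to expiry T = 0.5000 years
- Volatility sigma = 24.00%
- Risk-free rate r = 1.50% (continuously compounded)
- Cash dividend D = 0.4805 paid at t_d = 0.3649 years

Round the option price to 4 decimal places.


PV(D) = D * exp(-r * t_d) = 0.4805 * 0.99454145 = 0.47787717
S_0' = S_0 - PV(D) = 25.7400 - 0.47787717 = 25.26212283
d1 = (ln(S_0'/K) + (r + sigma^2/2)*T) / (sigma*sqrt(T)) = 0.70237070
d2 = d1 - sigma*sqrt(T) = 0.53266508
exp(-rT) = 0.99252805
N(-d1) = 0.24122401; N(-d2) = 0.29713272
P = K * exp(-rT) * N(-d2) - S_0' * N(-d1) = 22.9200 * 0.99252805 * 0.29713272 - 25.26212283 * 0.24122401 = 0.6656

Answer: Price = 0.6656


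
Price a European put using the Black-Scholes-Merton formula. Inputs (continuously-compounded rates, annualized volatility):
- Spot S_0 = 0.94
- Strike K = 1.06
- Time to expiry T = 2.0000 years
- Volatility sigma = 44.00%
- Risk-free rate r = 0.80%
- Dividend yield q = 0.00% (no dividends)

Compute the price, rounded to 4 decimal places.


d1 = (ln(S/K) + (r - q + 0.5*sigma^2) * T) / (sigma * sqrt(T)) = 0.14376074
d2 = d1 - sigma * sqrt(T) = -0.47849323
exp(-rT) = 0.98412732; exp(-qT) = 1.00000000
P = K * exp(-rT) * N(-d2) - S_0 * exp(-qT) * N(-d1)
N(-d1) = 0.44284470; N(-d2) = 0.68385040
P = 1.0600 * 0.98412732 * 0.68385040 - 0.9400 * 1.00000000 * 0.44284470 = 0.2971

Answer: Price = 0.2971


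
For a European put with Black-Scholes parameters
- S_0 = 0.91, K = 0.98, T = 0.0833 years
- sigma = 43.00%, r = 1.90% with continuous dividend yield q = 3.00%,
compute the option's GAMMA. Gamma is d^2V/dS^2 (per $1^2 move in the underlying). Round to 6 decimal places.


Answer: Gamma = 3.041531

Derivation:
d1 = -0.5424674842; d2 = -0.6665729636
phi(d1) = 0.3443578093; exp(-qT) = 0.9975041199; exp(-rT) = 0.9984185518
Gamma = exp(-qT) * phi(d1) / (S * sigma * sqrt(T)) = 0.9975041199 * 0.3443578093 / (0.9100 * 0.4300 * 0.2886173938) = 3.041531


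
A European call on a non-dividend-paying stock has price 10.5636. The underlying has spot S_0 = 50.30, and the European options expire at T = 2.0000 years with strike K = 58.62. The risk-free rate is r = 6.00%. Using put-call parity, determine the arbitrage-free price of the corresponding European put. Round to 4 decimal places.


Answer: Put price = 12.2549

Derivation:
Put-call parity: C - P = S_0 * exp(-qT) - K * exp(-rT).
S_0 * exp(-qT) = 50.3000 * 1.00000000 = 50.30000000
K * exp(-rT) = 58.6200 * 0.88692044 = 51.99127600
P = C - S*exp(-qT) + K*exp(-rT)
P = 10.5636 - 50.30000000 + 51.99127600 = 12.2549


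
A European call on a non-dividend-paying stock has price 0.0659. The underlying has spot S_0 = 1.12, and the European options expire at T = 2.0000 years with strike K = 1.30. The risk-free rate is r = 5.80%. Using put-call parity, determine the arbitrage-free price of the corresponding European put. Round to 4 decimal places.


Answer: Put price = 0.1035

Derivation:
Put-call parity: C - P = S_0 * exp(-qT) - K * exp(-rT).
S_0 * exp(-qT) = 1.1200 * 1.00000000 = 1.12000000
K * exp(-rT) = 1.3000 * 0.89047522 = 1.15761779
P = C - S*exp(-qT) + K*exp(-rT)
P = 0.0659 - 1.12000000 + 1.15761779 = 0.1035


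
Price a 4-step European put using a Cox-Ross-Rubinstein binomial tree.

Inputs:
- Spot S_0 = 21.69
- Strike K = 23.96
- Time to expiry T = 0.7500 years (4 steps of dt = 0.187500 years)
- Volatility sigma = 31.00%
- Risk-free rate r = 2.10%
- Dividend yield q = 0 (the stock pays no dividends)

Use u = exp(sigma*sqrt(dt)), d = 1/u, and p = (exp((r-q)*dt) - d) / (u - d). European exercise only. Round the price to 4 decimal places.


dt = T/N = 0.187500
u = exp(sigma*sqrt(dt)) = 1.143660; d = 1/u = 0.874385
p = (exp((r-q)*dt) - d) / (u - d) = 0.481143
Discount per step: exp(-r*dt) = 0.996070
Stock lattice S(k, i) with i counting down-moves:
  k=0: S(0,0) = 21.6900
  k=1: S(1,0) = 24.8060; S(1,1) = 18.9654
  k=2: S(2,0) = 28.3696; S(2,1) = 21.6900; S(2,2) = 16.5831
  k=3: S(3,0) = 32.4452; S(3,1) = 24.8060; S(3,2) = 18.9654; S(3,3) = 14.5000
  k=4: S(4,0) = 37.1063; S(4,1) = 28.3696; S(4,2) = 21.6900; S(4,3) = 16.5831; S(4,4) = 12.6786
Terminal payoffs V(N, i) = max(K - S_T, 0):
  V(4,0) = 0.000000; V(4,1) = 0.000000; V(4,2) = 2.270000; V(4,3) = 7.376911; V(4,4) = 11.281399
Backward induction: V(k, i) = exp(-r*dt) * [p * V(k+1, i) + (1-p) * V(k+1, i+1)].
  V(3,0) = exp(-r*dt) * [p*0.000000 + (1-p)*0.000000] = 0.000000
  V(3,1) = exp(-r*dt) * [p*0.000000 + (1-p)*2.270000] = 1.173176
  V(3,2) = exp(-r*dt) * [p*2.270000 + (1-p)*7.376911] = 4.900422
  V(3,3) = exp(-r*dt) * [p*7.376911 + (1-p)*11.281399] = 9.365830
  V(2,0) = exp(-r*dt) * [p*0.000000 + (1-p)*1.173176] = 0.606318
  V(2,1) = exp(-r*dt) * [p*1.173176 + (1-p)*4.900422] = 3.094873
  V(2,2) = exp(-r*dt) * [p*4.900422 + (1-p)*9.365830] = 7.188967
  V(1,0) = exp(-r*dt) * [p*0.606318 + (1-p)*3.094873] = 1.890065
  V(1,1) = exp(-r*dt) * [p*3.094873 + (1-p)*7.188967] = 5.198611
  V(0,0) = exp(-r*dt) * [p*1.890065 + (1-p)*5.198611] = 3.592553

Answer: Price = V(0,0) = 3.5926


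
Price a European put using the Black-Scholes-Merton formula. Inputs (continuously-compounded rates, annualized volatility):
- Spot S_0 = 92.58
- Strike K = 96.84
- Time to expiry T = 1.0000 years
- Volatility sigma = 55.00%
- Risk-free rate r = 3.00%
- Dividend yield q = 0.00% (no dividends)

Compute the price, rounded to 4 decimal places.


Answer: Price = 20.9183

Derivation:
d1 = (ln(S/K) + (r - q + 0.5*sigma^2) * T) / (sigma * sqrt(T)) = 0.24775092
d2 = d1 - sigma * sqrt(T) = -0.30224908
exp(-rT) = 0.97044553; exp(-qT) = 1.00000000
P = K * exp(-rT) * N(-d2) - S_0 * exp(-qT) * N(-d1)
N(-d1) = 0.40216357; N(-d2) = 0.61876891
P = 96.8400 * 0.97044553 * 0.61876891 - 92.5800 * 1.00000000 * 0.40216357 = 20.9183


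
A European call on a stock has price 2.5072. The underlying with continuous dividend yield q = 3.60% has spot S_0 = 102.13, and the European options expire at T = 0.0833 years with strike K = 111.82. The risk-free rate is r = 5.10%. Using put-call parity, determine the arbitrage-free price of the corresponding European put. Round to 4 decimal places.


Put-call parity: C - P = S_0 * exp(-qT) - K * exp(-rT).
S_0 * exp(-qT) = 102.1300 * 0.99700569 = 101.82419131
K * exp(-rT) = 111.8200 * 0.99576071 = 111.34596273
P = C - S*exp(-qT) + K*exp(-rT)
P = 2.5072 - 101.82419131 + 111.34596273 = 12.0290

Answer: Put price = 12.0290


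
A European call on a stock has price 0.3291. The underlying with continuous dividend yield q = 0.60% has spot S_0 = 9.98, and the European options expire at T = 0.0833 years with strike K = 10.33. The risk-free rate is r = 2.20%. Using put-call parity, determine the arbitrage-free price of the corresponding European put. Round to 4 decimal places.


Answer: Put price = 0.6652

Derivation:
Put-call parity: C - P = S_0 * exp(-qT) - K * exp(-rT).
S_0 * exp(-qT) = 9.9800 * 0.99950032 = 9.97501324
K * exp(-rT) = 10.3300 * 0.99816908 = 10.31108658
P = C - S*exp(-qT) + K*exp(-rT)
P = 0.3291 - 9.97501324 + 10.31108658 = 0.6652


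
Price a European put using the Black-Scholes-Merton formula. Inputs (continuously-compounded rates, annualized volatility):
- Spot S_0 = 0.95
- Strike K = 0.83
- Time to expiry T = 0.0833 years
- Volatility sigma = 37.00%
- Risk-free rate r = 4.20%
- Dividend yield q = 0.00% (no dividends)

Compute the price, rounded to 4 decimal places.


d1 = (ln(S/K) + (r - q + 0.5*sigma^2) * T) / (sigma * sqrt(T)) = 1.35067779
d2 = d1 - sigma * sqrt(T) = 1.24388936
exp(-rT) = 0.99650751; exp(-qT) = 1.00000000
P = K * exp(-rT) * N(-d2) - S_0 * exp(-qT) * N(-d1)
N(-d1) = 0.08839933; N(-d2) = 0.10677014
P = 0.8300 * 0.99650751 * 0.10677014 - 0.9500 * 1.00000000 * 0.08839933 = 0.0043

Answer: Price = 0.0043


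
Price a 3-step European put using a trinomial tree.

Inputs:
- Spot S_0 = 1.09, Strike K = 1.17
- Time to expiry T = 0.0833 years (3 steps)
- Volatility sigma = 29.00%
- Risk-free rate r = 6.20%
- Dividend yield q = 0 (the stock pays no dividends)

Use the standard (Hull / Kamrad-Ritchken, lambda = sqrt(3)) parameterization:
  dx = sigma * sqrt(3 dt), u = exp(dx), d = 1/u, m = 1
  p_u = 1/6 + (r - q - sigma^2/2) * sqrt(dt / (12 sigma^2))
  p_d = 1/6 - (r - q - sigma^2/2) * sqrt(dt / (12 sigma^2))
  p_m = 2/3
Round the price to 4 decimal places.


dt = T/N = 0.027767; dx = sigma*sqrt(3*dt) = 0.083699
u = exp(dx) = 1.087302; d = 1/u = 0.919708
p_u = 0.169976, p_m = 0.666667, p_d = 0.163358
Discount per step: exp(-r*dt) = 0.998280
Stock lattice S(k, j) with j the centered position index:
  k=0: S(0,+0) = 1.0900
  k=1: S(1,-1) = 1.0025; S(1,+0) = 1.0900; S(1,+1) = 1.1852
  k=2: S(2,-2) = 0.9220; S(2,-1) = 1.0025; S(2,+0) = 1.0900; S(2,+1) = 1.1852; S(2,+2) = 1.2886
  k=3: S(3,-3) = 0.8480; S(3,-2) = 0.9220; S(3,-1) = 1.0025; S(3,+0) = 1.0900; S(3,+1) = 1.1852; S(3,+2) = 1.2886; S(3,+3) = 1.4011
Terminal payoffs V(N, j) = max(K - S_T, 0):
  V(3,-3) = 0.322038; V(3,-2) = 0.248010; V(3,-1) = 0.167518; V(3,+0) = 0.080000; V(3,+1) = 0.000000; V(3,+2) = 0.000000; V(3,+3) = 0.000000
Backward induction: V(k, j) = exp(-r*dt) * [p_u * V(k+1, j+1) + p_m * V(k+1, j) + p_d * V(k+1, j-1)]
  V(2,-2) = exp(-r*dt) * [p_u*0.167518 + p_m*0.248010 + p_d*0.322038] = 0.245997
  V(2,-1) = exp(-r*dt) * [p_u*0.080000 + p_m*0.167518 + p_d*0.248010] = 0.165506
  V(2,+0) = exp(-r*dt) * [p_u*0.000000 + p_m*0.080000 + p_d*0.167518] = 0.080560
  V(2,+1) = exp(-r*dt) * [p_u*0.000000 + p_m*0.000000 + p_d*0.080000] = 0.013046
  V(2,+2) = exp(-r*dt) * [p_u*0.000000 + p_m*0.000000 + p_d*0.000000] = 0.000000
  V(1,-1) = exp(-r*dt) * [p_u*0.080560 + p_m*0.165506 + p_d*0.245997] = 0.163934
  V(1,+0) = exp(-r*dt) * [p_u*0.013046 + p_m*0.080560 + p_d*0.165506] = 0.082818
  V(1,+1) = exp(-r*dt) * [p_u*0.000000 + p_m*0.013046 + p_d*0.080560] = 0.021820
  V(0,+0) = exp(-r*dt) * [p_u*0.021820 + p_m*0.082818 + p_d*0.163934] = 0.085553

Answer: Price = V(0,0) = 0.0856


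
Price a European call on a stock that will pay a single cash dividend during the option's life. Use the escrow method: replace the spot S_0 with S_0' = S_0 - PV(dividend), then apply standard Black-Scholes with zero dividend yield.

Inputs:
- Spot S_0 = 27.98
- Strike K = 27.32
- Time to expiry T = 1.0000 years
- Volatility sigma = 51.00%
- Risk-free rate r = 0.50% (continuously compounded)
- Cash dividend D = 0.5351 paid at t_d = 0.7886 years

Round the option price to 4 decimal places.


PV(D) = D * exp(-r * t_d) = 0.5351 * 0.99606476 = 0.53299425
S_0' = S_0 - PV(D) = 27.9800 - 0.53299425 = 27.44700575
d1 = (ln(S_0'/K) + (r + sigma^2/2)*T) / (sigma*sqrt(T)) = 0.27389813
d2 = d1 - sigma*sqrt(T) = -0.23610187
exp(-rT) = 0.99501248
N(d1) = 0.60791855; N(d2) = 0.40667681
C = S_0' * N(d1) - K * exp(-rT) * N(d2) = 27.44700575 * 0.60791855 - 27.3200 * 0.99501248 * 0.40667681 = 5.6305

Answer: Price = 5.6305


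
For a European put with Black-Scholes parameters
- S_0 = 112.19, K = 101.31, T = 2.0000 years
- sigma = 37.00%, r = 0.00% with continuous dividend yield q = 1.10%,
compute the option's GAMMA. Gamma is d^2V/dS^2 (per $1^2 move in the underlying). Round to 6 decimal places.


d1 = 0.4145341638; d2 = -0.1087248543
phi(d1) = 0.3660966829; exp(-qT) = 0.9782402351; exp(-rT) = 1.0000000000
Gamma = exp(-qT) * phi(d1) / (S * sigma * sqrt(T)) = 0.9782402351 * 0.3660966829 / (112.1900 * 0.3700 * 1.4142135624) = 0.006101

Answer: Gamma = 0.006101


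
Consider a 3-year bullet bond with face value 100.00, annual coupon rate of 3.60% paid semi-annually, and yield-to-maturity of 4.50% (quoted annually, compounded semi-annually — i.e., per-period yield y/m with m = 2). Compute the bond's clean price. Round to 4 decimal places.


Coupon per period c = face * coupon_rate / m = 1.800000
Periods per year m = 2; per-period yield y/m = 0.022500
Number of cashflows N = 6
Cashflows (t years, CF_t, discount factor 1/(1+y/m)^(m*t), PV):
  t = 0.5000: CF_t = 1.800000, DF = 0.977995, PV = 1.760391
  t = 1.0000: CF_t = 1.800000, DF = 0.956474, PV = 1.721654
  t = 1.5000: CF_t = 1.800000, DF = 0.935427, PV = 1.683769
  t = 2.0000: CF_t = 1.800000, DF = 0.914843, PV = 1.646718
  t = 2.5000: CF_t = 1.800000, DF = 0.894712, PV = 1.610482
  t = 3.0000: CF_t = 101.800000, DF = 0.875024, PV = 89.077471
Price P = sum_t PV_t = 97.500485

Answer: Price = 97.5005


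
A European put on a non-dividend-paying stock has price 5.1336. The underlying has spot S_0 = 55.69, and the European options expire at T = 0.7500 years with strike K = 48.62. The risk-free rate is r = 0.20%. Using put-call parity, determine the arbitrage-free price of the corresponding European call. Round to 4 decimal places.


Put-call parity: C - P = S_0 * exp(-qT) - K * exp(-rT).
S_0 * exp(-qT) = 55.6900 * 1.00000000 = 55.69000000
K * exp(-rT) = 48.6200 * 0.99850112 = 48.54712467
C = P + S*exp(-qT) - K*exp(-rT)
C = 5.1336 + 55.69000000 - 48.54712467 = 12.2765

Answer: Call price = 12.2765


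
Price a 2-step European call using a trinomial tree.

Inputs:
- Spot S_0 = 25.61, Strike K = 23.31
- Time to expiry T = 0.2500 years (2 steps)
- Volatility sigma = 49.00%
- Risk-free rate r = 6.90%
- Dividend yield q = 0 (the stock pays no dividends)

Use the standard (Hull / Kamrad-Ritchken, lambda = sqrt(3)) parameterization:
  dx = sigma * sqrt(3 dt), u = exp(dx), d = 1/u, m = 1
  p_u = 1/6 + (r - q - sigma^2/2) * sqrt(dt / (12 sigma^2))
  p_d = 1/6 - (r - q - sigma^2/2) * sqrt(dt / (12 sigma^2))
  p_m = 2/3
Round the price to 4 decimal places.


Answer: Price = V(0,0) = 3.9918

Derivation:
dt = T/N = 0.125000; dx = sigma*sqrt(3*dt) = 0.300062
u = exp(dx) = 1.349943; d = 1/u = 0.740772
p_u = 0.156033, p_m = 0.666667, p_d = 0.177300
Discount per step: exp(-r*dt) = 0.991412
Stock lattice S(k, j) with j the centered position index:
  k=0: S(0,+0) = 25.6100
  k=1: S(1,-1) = 18.9712; S(1,+0) = 25.6100; S(1,+1) = 34.5720
  k=2: S(2,-2) = 14.0533; S(2,-1) = 18.9712; S(2,+0) = 25.6100; S(2,+1) = 34.5720; S(2,+2) = 46.6703
Terminal payoffs V(N, j) = max(S_T - K, 0):
  V(2,-2) = 0.000000; V(2,-1) = 0.000000; V(2,+0) = 2.300000; V(2,+1) = 11.262045; V(2,+2) = 23.360295
Backward induction: V(k, j) = exp(-r*dt) * [p_u * V(k+1, j+1) + p_m * V(k+1, j) + p_d * V(k+1, j-1)]
  V(1,-1) = exp(-r*dt) * [p_u*2.300000 + p_m*0.000000 + p_d*0.000000] = 0.355795
  V(1,+0) = exp(-r*dt) * [p_u*11.262045 + p_m*2.300000 + p_d*0.000000] = 3.262330
  V(1,+1) = exp(-r*dt) * [p_u*23.360295 + p_m*11.262045 + p_d*2.300000] = 11.461524
  V(0,+0) = exp(-r*dt) * [p_u*11.461524 + p_m*3.262330 + p_d*0.355795] = 3.991772


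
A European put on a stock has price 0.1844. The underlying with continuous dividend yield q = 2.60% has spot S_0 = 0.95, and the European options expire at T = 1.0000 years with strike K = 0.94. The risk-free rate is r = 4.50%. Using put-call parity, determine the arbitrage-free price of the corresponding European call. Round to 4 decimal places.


Put-call parity: C - P = S_0 * exp(-qT) - K * exp(-rT).
S_0 * exp(-qT) = 0.9500 * 0.97433509 = 0.92561834
K * exp(-rT) = 0.9400 * 0.95599748 = 0.89863763
C = P + S*exp(-qT) - K*exp(-rT)
C = 0.1844 + 0.92561834 - 0.89863763 = 0.2114

Answer: Call price = 0.2114


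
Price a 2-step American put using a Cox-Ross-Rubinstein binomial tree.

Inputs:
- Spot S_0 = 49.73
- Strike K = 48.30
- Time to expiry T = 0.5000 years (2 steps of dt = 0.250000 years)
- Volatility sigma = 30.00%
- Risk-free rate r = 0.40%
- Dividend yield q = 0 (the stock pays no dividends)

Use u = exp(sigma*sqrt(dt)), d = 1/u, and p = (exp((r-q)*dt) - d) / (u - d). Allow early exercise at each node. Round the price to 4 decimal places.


Answer: Price = V(0,0) = 3.2624

Derivation:
dt = T/N = 0.250000
u = exp(sigma*sqrt(dt)) = 1.161834; d = 1/u = 0.860708
p = (exp((r-q)*dt) - d) / (u - d) = 0.465893
Discount per step: exp(-r*dt) = 0.999000
Stock lattice S(k, i) with i counting down-moves:
  k=0: S(0,0) = 49.7300
  k=1: S(1,0) = 57.7780; S(1,1) = 42.8030
  k=2: S(2,0) = 67.1285; S(2,1) = 49.7300; S(2,2) = 36.8409
Terminal payoffs V(N, i) = max(K - S_T, 0):
  V(2,0) = 0.000000; V(2,1) = 0.000000; V(2,2) = 11.459110
Backward induction: V(k, i) = exp(-r*dt) * [p * V(k+1, i) + (1-p) * V(k+1, i+1)]; then take max(V_cont, immediate exercise) for American.
  V(1,0) = exp(-r*dt) * [p*0.000000 + (1-p)*0.000000] = 0.000000; exercise = 0.000000; V(1,0) = max -> 0.000000
  V(1,1) = exp(-r*dt) * [p*0.000000 + (1-p)*11.459110] = 6.114277; exercise = 5.496992; V(1,1) = max -> 6.114277
  V(0,0) = exp(-r*dt) * [p*0.000000 + (1-p)*6.114277] = 3.262416; exercise = 0.000000; V(0,0) = max -> 3.262416


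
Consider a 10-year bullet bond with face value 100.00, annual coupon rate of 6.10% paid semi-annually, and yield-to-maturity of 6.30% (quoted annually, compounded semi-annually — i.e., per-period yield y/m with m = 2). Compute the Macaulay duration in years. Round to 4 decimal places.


Coupon per period c = face * coupon_rate / m = 3.050000
Periods per year m = 2; per-period yield y/m = 0.031500
Number of cashflows N = 20
Cashflows (t years, CF_t, discount factor 1/(1+y/m)^(m*t), PV):
  t = 0.5000: CF_t = 3.050000, DF = 0.969462, PV = 2.956859
  t = 1.0000: CF_t = 3.050000, DF = 0.939856, PV = 2.866562
  t = 1.5000: CF_t = 3.050000, DF = 0.911155, PV = 2.779023
  t = 2.0000: CF_t = 3.050000, DF = 0.883330, PV = 2.694157
  t = 2.5000: CF_t = 3.050000, DF = 0.856355, PV = 2.611883
  t = 3.0000: CF_t = 3.050000, DF = 0.830204, PV = 2.532121
  t = 3.5000: CF_t = 3.050000, DF = 0.804851, PV = 2.454795
  t = 4.0000: CF_t = 3.050000, DF = 0.780272, PV = 2.379830
  t = 4.5000: CF_t = 3.050000, DF = 0.756444, PV = 2.307155
  t = 5.0000: CF_t = 3.050000, DF = 0.733344, PV = 2.236699
  t = 5.5000: CF_t = 3.050000, DF = 0.710949, PV = 2.168394
  t = 6.0000: CF_t = 3.050000, DF = 0.689238, PV = 2.102176
  t = 6.5000: CF_t = 3.050000, DF = 0.668190, PV = 2.037980
  t = 7.0000: CF_t = 3.050000, DF = 0.647785, PV = 1.975744
  t = 7.5000: CF_t = 3.050000, DF = 0.628003, PV = 1.915408
  t = 8.0000: CF_t = 3.050000, DF = 0.608825, PV = 1.856915
  t = 8.5000: CF_t = 3.050000, DF = 0.590232, PV = 1.800209
  t = 9.0000: CF_t = 3.050000, DF = 0.572208, PV = 1.745234
  t = 9.5000: CF_t = 3.050000, DF = 0.554734, PV = 1.691938
  t = 10.0000: CF_t = 103.050000, DF = 0.537793, PV = 55.419595
Price P = sum_t PV_t = 98.532677
Macaulay numerator sum_t t * PV_t:
  t * PV_t at t = 0.5000: 1.478429
  t * PV_t at t = 1.0000: 2.866562
  t * PV_t at t = 1.5000: 4.168535
  t * PV_t at t = 2.0000: 5.388314
  t * PV_t at t = 2.5000: 6.529707
  t * PV_t at t = 3.0000: 7.596363
  t * PV_t at t = 3.5000: 8.591782
  t * PV_t at t = 4.0000: 9.519321
  t * PV_t at t = 4.5000: 10.382197
  t * PV_t at t = 5.0000: 11.183494
  t * PV_t at t = 5.5000: 11.926169
  t * PV_t at t = 6.0000: 12.613055
  t * PV_t at t = 6.5000: 13.246867
  t * PV_t at t = 7.0000: 13.830205
  t * PV_t at t = 7.5000: 14.365562
  t * PV_t at t = 8.0000: 14.855323
  t * PV_t at t = 8.5000: 15.301775
  t * PV_t at t = 9.0000: 15.707106
  t * PV_t at t = 9.5000: 16.073410
  t * PV_t at t = 10.0000: 554.195953
Macaulay duration D = (sum_t t * PV_t) / P = 749.820131 / 98.532677 = 7.609863

Answer: Macaulay duration = 7.6099 years


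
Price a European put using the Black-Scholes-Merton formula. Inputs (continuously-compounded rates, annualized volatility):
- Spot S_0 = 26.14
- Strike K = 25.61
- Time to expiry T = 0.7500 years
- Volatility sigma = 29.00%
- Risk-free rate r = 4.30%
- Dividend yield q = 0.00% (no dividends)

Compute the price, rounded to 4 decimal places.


d1 = (ln(S/K) + (r - q + 0.5*sigma^2) * T) / (sigma * sqrt(T)) = 0.33554526
d2 = d1 - sigma * sqrt(T) = 0.08439789
exp(-rT) = 0.96826449; exp(-qT) = 1.00000000
P = K * exp(-rT) * N(-d2) - S_0 * exp(-qT) * N(-d1)
N(-d1) = 0.36860691; N(-d2) = 0.46637004
P = 25.6100 * 0.96826449 * 0.46637004 - 26.1400 * 1.00000000 * 0.36860691 = 1.9293

Answer: Price = 1.9293


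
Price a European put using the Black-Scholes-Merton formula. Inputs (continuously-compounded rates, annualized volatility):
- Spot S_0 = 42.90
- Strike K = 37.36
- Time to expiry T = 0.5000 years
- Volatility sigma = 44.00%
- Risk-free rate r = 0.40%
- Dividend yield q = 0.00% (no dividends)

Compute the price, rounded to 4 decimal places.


Answer: Price = 2.6394

Derivation:
d1 = (ln(S/K) + (r - q + 0.5*sigma^2) * T) / (sigma * sqrt(T)) = 0.60641224
d2 = d1 - sigma * sqrt(T) = 0.29528526
exp(-rT) = 0.99800200; exp(-qT) = 1.00000000
P = K * exp(-rT) * N(-d2) - S_0 * exp(-qT) * N(-d1)
N(-d1) = 0.27212052; N(-d2) = 0.38388799
P = 37.3600 * 0.99800200 * 0.38388799 - 42.9000 * 1.00000000 * 0.27212052 = 2.6394


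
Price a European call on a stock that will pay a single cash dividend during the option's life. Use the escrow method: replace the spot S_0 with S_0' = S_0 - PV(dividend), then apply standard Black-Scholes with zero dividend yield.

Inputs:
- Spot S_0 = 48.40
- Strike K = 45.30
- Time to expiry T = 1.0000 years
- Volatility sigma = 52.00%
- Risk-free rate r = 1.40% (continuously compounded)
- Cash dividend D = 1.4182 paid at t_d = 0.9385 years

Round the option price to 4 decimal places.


Answer: Price = 10.6114

Derivation:
PV(D) = D * exp(-r * t_d) = 1.4182 * 0.98694694 = 1.39968815
S_0' = S_0 - PV(D) = 48.4000 - 1.39968815 = 47.00031185
d1 = (ln(S_0'/K) + (r + sigma^2/2)*T) / (sigma*sqrt(T)) = 0.35778309
d2 = d1 - sigma*sqrt(T) = -0.16221691
exp(-rT) = 0.98609754
N(d1) = 0.63974718; N(d2) = 0.43556752
C = S_0' * N(d1) - K * exp(-rT) * N(d2) = 47.00031185 * 0.63974718 - 45.3000 * 0.98609754 * 0.43556752 = 10.6114
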